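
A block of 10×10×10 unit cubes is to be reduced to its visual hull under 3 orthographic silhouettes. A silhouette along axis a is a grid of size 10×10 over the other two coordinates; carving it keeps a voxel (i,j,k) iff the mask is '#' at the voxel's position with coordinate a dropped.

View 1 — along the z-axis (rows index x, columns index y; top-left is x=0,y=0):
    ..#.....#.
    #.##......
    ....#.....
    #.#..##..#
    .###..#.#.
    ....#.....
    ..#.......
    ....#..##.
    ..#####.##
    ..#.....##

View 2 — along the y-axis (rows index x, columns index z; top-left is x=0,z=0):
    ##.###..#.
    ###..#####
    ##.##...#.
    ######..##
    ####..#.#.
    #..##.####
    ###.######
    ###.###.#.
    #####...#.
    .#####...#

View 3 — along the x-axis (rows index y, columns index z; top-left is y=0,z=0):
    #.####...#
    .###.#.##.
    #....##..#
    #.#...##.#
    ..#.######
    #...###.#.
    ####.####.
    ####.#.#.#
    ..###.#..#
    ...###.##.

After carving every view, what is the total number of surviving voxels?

|visual hull| = 110

full grid |V| = 1000
carve view 1 (along z, XY-mask fill 31/100): 310 voxels remain
carve view 2 (along y, XZ-mask fill 68/100): 208 voxels remain
carve view 3 (along x, YZ-mask fill 58/100): 110 voxels remain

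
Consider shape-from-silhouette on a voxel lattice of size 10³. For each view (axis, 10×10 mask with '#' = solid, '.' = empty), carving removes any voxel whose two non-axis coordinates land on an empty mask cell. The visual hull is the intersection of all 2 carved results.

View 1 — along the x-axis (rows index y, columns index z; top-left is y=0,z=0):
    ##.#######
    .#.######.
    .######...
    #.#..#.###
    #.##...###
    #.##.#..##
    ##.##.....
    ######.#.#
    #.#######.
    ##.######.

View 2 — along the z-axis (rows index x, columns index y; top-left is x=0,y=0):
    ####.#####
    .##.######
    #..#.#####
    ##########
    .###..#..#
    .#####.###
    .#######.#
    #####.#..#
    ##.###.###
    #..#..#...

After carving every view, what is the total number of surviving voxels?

voxel count = 492

start: 10×10×10 = 1000 voxels
  1. axis=0 (YZ plane), |mask|=68  ⇒  voxels=680
  2. axis=2 (XY plane), |mask|=73  ⇒  voxels=492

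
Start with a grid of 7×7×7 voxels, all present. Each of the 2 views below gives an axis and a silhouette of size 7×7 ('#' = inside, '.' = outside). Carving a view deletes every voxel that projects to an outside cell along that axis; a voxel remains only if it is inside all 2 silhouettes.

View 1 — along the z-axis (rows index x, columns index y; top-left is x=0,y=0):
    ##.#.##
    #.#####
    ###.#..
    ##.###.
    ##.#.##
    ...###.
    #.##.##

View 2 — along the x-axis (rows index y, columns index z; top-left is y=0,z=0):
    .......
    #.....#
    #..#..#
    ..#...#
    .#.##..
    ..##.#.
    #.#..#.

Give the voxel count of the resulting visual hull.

remaining voxels: 71

start: 7×7×7 = 343 voxels
[1] z-view keeps 33 columns → grid now 231
[2] x-view keeps 16 columns → grid now 71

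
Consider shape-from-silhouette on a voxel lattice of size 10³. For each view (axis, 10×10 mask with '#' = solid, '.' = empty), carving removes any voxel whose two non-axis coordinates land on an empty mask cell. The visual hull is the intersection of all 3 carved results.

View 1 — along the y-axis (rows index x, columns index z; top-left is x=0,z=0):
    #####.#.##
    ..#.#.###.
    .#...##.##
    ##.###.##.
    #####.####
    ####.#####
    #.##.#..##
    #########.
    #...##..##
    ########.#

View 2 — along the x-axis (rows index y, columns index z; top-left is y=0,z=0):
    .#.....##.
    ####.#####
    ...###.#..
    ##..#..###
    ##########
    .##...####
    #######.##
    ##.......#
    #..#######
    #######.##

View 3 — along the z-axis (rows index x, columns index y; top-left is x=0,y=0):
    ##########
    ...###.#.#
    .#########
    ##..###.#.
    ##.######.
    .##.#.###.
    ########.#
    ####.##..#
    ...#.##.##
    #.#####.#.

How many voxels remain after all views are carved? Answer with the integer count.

361 voxels

before carving: 1000 voxels (10×10×10)
V1 y: intersect with XZ mask (72 set) -- 720 left
V2 x: intersect with YZ mask (67 set) -- 485 left
V3 z: intersect with XY mask (72 set) -- 361 left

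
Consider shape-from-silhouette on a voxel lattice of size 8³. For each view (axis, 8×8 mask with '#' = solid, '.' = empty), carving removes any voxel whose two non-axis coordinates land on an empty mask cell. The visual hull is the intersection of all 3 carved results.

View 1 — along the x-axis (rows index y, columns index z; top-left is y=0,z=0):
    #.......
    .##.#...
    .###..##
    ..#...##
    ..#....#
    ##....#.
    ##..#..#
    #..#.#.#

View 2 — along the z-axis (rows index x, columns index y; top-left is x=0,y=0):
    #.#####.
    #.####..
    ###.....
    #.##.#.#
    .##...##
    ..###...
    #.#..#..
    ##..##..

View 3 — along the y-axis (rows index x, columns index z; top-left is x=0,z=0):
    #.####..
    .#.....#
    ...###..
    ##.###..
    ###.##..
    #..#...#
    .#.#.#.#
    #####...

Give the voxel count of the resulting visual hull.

|visual hull| = 48

initial block: 8^3 = 512
  1. axis=0 (YZ plane), |mask|=25  ⇒  voxels=200
  2. axis=2 (XY plane), |mask|=33  ⇒  voxels=101
  3. axis=1 (XZ plane), |mask|=32  ⇒  voxels=48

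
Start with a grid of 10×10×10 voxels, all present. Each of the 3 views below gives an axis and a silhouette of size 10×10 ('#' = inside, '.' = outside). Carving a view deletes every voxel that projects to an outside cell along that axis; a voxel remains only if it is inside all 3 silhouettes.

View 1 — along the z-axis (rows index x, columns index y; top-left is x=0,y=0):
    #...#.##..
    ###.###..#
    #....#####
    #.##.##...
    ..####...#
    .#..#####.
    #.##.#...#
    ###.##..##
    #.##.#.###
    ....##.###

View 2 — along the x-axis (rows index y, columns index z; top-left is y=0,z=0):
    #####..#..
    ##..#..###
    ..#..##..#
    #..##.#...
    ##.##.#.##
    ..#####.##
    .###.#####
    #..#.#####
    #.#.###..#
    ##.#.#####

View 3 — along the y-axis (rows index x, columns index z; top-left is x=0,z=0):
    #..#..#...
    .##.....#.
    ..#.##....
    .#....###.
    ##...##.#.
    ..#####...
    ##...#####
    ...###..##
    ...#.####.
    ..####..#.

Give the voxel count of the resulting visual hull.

163 voxels

initial block: 10^3 = 1000
V1 z: intersect with XY mask (57 set) -- 570 left
V2 x: intersect with YZ mask (63 set) -- 366 left
V3 y: intersect with XZ mask (45 set) -- 163 left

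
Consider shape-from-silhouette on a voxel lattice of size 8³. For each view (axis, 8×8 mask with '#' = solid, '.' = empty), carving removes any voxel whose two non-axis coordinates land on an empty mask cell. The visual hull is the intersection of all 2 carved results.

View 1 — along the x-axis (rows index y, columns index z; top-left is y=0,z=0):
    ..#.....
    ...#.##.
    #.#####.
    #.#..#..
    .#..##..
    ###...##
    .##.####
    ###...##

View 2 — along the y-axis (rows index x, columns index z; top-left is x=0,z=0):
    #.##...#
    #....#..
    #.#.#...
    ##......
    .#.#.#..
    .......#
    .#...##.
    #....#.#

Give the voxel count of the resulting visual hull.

remaining voxels: 85

start: 8×8×8 = 512 voxels
carve view 1 (along x, YZ-mask fill 32/64): 256 voxels remain
carve view 2 (along y, XZ-mask fill 21/64): 85 voxels remain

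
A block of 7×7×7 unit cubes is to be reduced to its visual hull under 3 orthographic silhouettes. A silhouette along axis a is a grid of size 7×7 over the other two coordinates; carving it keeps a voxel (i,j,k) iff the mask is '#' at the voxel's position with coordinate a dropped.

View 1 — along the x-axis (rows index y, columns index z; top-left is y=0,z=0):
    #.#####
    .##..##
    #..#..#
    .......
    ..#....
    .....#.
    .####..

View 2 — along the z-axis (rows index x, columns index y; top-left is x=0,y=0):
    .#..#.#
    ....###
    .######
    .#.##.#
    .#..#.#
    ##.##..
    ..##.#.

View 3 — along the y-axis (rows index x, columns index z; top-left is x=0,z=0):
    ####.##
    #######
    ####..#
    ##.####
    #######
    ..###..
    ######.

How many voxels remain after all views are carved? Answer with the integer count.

full grid |V| = 343
carve view 1 (along x, YZ-mask fill 19/49): 133 voxels remain
carve view 2 (along z, XY-mask fill 26/49): 61 voxels remain
carve view 3 (along y, XZ-mask fill 40/49): 47 voxels remain

voxel count = 47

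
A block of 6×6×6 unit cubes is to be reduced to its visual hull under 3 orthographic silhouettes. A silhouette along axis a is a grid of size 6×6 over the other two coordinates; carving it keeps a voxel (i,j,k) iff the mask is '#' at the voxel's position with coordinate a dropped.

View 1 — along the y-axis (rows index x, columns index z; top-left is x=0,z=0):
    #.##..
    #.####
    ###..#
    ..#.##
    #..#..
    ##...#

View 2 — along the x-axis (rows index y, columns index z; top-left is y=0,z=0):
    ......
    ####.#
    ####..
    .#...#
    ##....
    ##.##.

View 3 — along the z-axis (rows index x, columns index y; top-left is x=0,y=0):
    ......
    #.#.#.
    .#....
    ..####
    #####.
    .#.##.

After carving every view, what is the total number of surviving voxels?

23 voxels

start: 6×6×6 = 216 voxels
[1] y-view keeps 20 columns → grid now 120
[2] x-view keeps 17 columns → grid now 57
[3] z-view keeps 16 columns → grid now 23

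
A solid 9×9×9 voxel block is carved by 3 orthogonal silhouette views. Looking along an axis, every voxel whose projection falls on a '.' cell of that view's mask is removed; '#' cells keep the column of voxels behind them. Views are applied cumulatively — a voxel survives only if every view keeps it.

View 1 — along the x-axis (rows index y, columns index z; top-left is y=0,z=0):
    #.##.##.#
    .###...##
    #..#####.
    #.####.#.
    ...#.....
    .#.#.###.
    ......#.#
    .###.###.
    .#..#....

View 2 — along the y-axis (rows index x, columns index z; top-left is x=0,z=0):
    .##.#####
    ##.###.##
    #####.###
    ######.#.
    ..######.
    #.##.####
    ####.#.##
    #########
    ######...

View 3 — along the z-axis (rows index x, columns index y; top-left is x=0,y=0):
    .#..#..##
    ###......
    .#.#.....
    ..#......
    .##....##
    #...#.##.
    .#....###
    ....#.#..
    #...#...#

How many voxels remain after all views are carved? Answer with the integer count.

initial block: 9^3 = 729
step 1: project along x, AND mask (39/81) → |grid| = 351
step 2: project along y, AND mask (64/81) → |grid| = 281
step 3: project along z, AND mask (27/81) → |grid| = 89

89 voxels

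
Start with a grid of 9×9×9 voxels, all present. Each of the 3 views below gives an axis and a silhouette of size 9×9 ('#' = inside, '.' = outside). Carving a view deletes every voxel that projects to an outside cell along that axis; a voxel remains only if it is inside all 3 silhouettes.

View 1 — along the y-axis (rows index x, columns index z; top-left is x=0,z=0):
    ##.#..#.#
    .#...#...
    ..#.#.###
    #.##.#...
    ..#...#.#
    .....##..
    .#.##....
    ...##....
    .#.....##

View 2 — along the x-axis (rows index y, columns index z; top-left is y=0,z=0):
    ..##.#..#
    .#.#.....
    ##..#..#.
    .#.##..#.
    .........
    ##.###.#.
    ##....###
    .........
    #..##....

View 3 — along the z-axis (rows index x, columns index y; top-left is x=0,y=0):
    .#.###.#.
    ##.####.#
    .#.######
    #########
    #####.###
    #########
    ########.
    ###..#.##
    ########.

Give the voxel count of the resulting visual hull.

|visual hull| = 70

initial block: 9^3 = 729
step 1: project along y, AND mask (29/81) → |grid| = 261
step 2: project along x, AND mask (28/81) → |grid| = 89
step 3: project along z, AND mask (67/81) → |grid| = 70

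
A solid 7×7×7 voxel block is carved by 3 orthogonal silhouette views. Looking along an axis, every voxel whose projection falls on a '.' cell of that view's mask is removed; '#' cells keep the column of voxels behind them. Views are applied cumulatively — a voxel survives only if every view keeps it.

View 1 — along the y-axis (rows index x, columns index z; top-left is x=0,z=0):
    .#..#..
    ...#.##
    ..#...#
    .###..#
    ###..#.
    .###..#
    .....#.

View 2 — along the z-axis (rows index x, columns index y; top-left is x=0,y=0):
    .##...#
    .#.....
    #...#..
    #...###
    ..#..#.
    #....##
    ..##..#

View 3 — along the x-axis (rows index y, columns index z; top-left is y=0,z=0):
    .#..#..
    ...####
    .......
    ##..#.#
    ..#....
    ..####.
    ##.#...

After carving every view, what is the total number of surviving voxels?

voxel count = 19

start: 7×7×7 = 343 voxels
V1 y: intersect with XZ mask (20 set) -- 140 left
V2 z: intersect with XY mask (18 set) -- 52 left
V3 x: intersect with YZ mask (18 set) -- 19 left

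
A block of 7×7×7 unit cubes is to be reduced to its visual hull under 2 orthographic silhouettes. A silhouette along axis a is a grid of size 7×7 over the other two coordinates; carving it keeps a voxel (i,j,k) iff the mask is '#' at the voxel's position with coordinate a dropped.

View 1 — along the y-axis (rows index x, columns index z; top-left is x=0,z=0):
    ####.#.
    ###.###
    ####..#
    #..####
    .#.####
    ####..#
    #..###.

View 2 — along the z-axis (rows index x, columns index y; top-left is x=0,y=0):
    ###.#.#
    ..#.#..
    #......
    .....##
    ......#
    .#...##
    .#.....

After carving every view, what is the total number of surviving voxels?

|visual hull| = 76

initial block: 7^3 = 343
after view 1 [y-axis, 35 of 49 cells solid] → remaining = 245
after view 2 [z-axis, 15 of 49 cells solid] → remaining = 76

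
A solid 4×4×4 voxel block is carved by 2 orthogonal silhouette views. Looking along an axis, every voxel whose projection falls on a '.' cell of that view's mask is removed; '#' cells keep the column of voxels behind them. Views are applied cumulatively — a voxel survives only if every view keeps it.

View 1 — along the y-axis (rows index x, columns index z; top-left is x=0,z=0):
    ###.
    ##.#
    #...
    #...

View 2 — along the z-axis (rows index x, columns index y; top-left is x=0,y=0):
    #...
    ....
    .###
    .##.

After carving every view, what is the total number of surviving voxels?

full grid |V| = 64
carve view 1 (along y, XZ-mask fill 8/16): 32 voxels remain
carve view 2 (along z, XY-mask fill 6/16): 8 voxels remain

remaining voxels: 8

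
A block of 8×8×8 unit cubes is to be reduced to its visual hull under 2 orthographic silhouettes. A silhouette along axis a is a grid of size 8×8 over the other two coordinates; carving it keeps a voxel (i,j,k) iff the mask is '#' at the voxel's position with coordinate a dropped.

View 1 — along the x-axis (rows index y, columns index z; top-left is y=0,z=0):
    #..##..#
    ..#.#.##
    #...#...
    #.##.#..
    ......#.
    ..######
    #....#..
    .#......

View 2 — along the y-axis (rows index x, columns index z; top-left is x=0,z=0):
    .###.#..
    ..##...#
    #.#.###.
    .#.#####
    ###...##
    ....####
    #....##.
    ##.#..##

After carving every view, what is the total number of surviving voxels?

104 voxels

full grid |V| = 512
V1 x: intersect with YZ mask (24 set) -- 192 left
V2 y: intersect with XZ mask (35 set) -- 104 left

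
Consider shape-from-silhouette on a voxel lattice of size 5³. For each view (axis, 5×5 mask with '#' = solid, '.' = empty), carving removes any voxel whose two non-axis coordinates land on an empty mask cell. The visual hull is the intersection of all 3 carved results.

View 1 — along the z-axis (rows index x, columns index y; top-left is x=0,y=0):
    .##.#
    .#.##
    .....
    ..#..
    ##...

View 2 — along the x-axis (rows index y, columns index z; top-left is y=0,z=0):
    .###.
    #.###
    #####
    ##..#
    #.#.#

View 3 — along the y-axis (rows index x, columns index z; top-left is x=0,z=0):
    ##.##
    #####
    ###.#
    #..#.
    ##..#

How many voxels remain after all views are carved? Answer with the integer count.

voxel count = 24

before carving: 125 voxels (5×5×5)
[1] z-view keeps 9 columns → grid now 45
[2] x-view keeps 18 columns → grid now 34
[3] y-view keeps 18 columns → grid now 24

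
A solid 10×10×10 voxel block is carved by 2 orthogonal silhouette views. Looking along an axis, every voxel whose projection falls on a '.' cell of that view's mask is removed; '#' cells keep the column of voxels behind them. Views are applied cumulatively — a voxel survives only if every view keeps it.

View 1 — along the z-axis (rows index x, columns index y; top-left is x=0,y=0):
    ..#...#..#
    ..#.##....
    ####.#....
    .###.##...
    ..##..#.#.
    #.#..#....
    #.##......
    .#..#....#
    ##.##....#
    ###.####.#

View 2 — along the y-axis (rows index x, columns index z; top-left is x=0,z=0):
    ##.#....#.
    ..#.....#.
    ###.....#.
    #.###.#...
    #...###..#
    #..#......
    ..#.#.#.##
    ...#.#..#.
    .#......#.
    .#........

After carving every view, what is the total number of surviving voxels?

before carving: 1000 voxels (10×10×10)
V1 z: intersect with XY mask (42 set) -- 420 left
V2 y: intersect with XZ mask (33 set) -- 131 left

131 voxels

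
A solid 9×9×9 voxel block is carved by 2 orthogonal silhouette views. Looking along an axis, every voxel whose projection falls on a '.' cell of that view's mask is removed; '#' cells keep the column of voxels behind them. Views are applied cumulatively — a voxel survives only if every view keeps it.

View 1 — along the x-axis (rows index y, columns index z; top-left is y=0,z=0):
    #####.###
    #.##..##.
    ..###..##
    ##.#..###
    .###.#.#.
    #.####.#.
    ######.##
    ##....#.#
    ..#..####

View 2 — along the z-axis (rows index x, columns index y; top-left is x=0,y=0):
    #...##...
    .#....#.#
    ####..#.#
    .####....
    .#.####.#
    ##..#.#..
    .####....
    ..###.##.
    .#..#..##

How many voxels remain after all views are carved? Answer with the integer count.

initial block: 9^3 = 729
V1 x: intersect with YZ mask (52 set) -- 468 left
V2 z: intersect with XY mask (39 set) -- 224 left

224 voxels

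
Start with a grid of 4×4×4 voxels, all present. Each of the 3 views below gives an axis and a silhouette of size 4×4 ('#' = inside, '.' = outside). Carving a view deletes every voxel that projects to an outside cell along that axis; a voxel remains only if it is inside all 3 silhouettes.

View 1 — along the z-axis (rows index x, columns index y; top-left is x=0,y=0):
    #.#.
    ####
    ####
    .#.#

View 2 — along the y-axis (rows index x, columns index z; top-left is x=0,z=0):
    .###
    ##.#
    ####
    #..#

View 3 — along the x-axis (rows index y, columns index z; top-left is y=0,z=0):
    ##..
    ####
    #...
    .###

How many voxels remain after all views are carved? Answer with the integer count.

|visual hull| = 22

full grid |V| = 64
step 1: project along z, AND mask (12/16) → |grid| = 48
step 2: project along y, AND mask (12/16) → |grid| = 38
step 3: project along x, AND mask (10/16) → |grid| = 22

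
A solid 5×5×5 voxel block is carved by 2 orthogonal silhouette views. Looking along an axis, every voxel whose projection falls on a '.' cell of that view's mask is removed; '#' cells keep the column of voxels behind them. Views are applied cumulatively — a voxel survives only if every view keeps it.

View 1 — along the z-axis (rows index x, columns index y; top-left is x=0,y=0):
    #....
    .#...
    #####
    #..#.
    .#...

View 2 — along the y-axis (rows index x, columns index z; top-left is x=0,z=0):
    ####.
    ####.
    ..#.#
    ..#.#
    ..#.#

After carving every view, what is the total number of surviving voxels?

24 voxels

initial block: 5^3 = 125
after view 1 [z-axis, 10 of 25 cells solid] → remaining = 50
after view 2 [y-axis, 14 of 25 cells solid] → remaining = 24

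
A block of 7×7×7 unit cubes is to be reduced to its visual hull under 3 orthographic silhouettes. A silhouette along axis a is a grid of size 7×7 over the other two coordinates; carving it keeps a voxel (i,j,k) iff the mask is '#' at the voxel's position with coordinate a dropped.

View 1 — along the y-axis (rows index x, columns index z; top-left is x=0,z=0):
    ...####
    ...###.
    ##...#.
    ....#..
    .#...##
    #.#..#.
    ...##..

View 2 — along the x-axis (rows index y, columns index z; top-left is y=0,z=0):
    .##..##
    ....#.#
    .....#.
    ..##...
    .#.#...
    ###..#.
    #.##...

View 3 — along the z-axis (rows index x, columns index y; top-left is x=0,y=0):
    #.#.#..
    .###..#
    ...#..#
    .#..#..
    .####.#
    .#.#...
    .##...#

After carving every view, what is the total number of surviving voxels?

remaining voxels: 16

full grid |V| = 343
after view 1 [y-axis, 19 of 49 cells solid] → remaining = 133
after view 2 [x-axis, 18 of 49 cells solid] → remaining = 46
after view 3 [z-axis, 21 of 49 cells solid] → remaining = 16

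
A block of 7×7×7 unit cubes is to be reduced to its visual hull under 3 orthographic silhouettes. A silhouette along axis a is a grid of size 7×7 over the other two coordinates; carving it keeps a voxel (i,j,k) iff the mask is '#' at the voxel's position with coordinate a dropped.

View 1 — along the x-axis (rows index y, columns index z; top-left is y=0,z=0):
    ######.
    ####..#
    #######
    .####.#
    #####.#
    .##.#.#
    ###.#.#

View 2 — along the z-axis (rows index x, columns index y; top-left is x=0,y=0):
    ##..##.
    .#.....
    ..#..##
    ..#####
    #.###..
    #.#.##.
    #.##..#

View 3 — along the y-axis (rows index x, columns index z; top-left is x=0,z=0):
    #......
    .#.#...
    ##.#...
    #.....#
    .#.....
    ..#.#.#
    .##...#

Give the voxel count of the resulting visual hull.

voxel count = 45

full grid |V| = 343
after view 1 [x-axis, 38 of 49 cells solid] → remaining = 266
after view 2 [z-axis, 25 of 49 cells solid] → remaining = 139
after view 3 [y-axis, 15 of 49 cells solid] → remaining = 45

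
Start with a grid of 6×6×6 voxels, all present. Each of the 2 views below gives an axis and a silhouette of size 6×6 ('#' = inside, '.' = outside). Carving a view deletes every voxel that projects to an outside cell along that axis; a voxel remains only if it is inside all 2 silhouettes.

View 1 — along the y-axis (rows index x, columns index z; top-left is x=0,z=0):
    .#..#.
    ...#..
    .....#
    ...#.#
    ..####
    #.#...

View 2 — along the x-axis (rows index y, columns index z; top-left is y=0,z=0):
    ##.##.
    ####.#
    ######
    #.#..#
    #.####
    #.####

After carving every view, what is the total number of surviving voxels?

before carving: 216 voxels (6×6×6)
V1 y: intersect with XZ mask (12 set) -- 72 left
V2 x: intersect with YZ mask (28 set) -- 57 left

voxel count = 57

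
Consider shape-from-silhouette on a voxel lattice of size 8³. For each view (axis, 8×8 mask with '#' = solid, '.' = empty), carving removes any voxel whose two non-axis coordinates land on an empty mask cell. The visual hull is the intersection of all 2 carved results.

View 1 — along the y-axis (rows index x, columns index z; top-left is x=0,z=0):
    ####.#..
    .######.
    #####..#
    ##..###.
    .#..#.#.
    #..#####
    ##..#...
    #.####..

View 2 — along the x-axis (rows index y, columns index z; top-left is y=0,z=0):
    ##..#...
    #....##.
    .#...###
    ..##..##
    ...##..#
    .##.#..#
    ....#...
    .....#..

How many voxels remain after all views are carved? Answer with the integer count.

remaining voxels: 111

start: 8×8×8 = 512 voxels
carve view 1 (along y, XZ-mask fill 39/64): 312 voxels remain
carve view 2 (along x, YZ-mask fill 23/64): 111 voxels remain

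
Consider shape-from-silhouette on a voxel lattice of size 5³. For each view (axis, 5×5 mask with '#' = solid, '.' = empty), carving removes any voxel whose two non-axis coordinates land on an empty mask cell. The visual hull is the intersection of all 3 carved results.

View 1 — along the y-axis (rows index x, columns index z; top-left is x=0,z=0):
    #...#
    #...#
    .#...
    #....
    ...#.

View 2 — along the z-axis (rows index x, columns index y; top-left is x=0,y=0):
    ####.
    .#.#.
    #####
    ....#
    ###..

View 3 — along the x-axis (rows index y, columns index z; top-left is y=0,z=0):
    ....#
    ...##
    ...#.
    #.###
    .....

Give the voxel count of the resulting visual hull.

start: 5×5×5 = 125 voxels
after view 1 [y-axis, 7 of 25 cells solid] → remaining = 35
after view 2 [z-axis, 15 of 25 cells solid] → remaining = 21
after view 3 [x-axis, 8 of 25 cells solid] → remaining = 9

9 voxels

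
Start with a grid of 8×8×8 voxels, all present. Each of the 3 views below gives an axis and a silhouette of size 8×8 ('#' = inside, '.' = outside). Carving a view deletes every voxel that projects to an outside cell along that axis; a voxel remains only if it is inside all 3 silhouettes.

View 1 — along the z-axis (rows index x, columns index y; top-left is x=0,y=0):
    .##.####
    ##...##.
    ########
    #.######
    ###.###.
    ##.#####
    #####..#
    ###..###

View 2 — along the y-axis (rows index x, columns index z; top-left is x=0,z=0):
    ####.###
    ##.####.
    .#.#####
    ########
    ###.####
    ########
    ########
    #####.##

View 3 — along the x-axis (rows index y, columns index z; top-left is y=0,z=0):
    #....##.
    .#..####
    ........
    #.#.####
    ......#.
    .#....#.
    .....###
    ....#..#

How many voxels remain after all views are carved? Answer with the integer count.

initial block: 8^3 = 512
after view 1 [z-axis, 50 of 64 cells solid] → remaining = 400
after view 2 [y-axis, 57 of 64 cells solid] → remaining = 358
after view 3 [x-axis, 22 of 64 cells solid] → remaining = 123

voxel count = 123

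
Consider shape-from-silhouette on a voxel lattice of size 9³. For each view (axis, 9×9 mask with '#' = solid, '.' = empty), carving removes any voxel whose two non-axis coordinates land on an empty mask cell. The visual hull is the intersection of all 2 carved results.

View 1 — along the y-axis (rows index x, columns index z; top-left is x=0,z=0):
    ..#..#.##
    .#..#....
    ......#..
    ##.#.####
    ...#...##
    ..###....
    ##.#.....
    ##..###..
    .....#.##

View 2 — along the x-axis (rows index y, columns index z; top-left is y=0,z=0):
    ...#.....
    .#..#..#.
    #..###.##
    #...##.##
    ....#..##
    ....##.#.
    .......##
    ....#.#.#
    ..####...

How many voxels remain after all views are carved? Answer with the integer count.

initial block: 9^3 = 729
V1 y: intersect with XZ mask (31 set) -- 279 left
V2 x: intersect with YZ mask (30 set) -- 108 left

voxel count = 108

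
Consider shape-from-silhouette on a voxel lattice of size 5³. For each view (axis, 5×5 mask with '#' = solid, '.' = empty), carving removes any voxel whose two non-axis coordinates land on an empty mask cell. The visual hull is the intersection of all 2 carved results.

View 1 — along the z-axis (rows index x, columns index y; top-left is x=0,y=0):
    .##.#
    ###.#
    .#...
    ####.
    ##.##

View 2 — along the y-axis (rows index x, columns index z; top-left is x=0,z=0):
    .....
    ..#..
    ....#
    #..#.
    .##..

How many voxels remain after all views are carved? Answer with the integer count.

before carving: 125 voxels (5×5×5)
[1] z-view keeps 16 columns → grid now 80
[2] y-view keeps 6 columns → grid now 21

21 voxels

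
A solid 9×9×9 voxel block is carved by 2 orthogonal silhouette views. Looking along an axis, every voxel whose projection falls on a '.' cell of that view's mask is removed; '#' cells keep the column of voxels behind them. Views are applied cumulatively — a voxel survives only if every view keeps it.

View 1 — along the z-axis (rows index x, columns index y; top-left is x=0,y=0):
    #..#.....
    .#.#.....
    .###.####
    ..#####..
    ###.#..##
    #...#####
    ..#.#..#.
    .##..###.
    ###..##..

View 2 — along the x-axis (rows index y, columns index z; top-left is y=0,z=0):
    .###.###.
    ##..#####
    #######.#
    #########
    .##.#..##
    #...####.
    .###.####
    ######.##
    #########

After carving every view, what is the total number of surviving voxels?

|visual hull| = 290

before carving: 729 voxels (9×9×9)
[1] z-view keeps 41 columns → grid now 369
[2] x-view keeps 64 columns → grid now 290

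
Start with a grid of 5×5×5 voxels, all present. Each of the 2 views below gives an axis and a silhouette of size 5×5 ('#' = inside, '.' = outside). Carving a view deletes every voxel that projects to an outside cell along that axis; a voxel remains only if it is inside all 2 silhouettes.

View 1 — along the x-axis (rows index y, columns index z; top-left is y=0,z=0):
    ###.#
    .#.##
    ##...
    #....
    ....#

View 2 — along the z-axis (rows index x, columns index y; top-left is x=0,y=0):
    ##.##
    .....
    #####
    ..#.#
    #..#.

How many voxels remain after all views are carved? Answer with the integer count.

before carving: 125 voxels (5×5×5)
  1. axis=0 (YZ plane), |mask|=11  ⇒  voxels=55
  2. axis=2 (XY plane), |mask|=13  ⇒  voxels=28

|visual hull| = 28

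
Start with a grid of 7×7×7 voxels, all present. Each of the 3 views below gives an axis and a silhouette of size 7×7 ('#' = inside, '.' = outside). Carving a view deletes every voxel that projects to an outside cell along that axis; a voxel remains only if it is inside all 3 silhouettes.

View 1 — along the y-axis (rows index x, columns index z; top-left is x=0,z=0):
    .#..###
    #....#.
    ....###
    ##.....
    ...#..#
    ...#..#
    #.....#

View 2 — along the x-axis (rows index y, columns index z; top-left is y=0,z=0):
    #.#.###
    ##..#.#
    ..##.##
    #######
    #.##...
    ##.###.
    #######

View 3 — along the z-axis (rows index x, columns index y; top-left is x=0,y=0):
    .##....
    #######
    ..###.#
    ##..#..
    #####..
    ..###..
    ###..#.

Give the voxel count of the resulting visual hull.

full grid |V| = 343
V1 y: intersect with XZ mask (17 set) -- 119 left
V2 x: intersect with YZ mask (35 set) -- 86 left
V3 z: intersect with XY mask (28 set) -- 46 left

|visual hull| = 46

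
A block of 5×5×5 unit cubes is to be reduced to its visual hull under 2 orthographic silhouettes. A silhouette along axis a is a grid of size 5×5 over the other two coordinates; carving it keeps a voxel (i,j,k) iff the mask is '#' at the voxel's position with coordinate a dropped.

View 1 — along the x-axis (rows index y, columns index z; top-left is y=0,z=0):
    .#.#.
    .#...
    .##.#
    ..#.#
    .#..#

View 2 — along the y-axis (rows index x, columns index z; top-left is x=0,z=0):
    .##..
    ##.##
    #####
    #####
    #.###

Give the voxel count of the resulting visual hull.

initial block: 5^3 = 125
step 1: project along x, AND mask (10/25) → |grid| = 50
step 2: project along y, AND mask (20/25) → |grid| = 40

remaining voxels: 40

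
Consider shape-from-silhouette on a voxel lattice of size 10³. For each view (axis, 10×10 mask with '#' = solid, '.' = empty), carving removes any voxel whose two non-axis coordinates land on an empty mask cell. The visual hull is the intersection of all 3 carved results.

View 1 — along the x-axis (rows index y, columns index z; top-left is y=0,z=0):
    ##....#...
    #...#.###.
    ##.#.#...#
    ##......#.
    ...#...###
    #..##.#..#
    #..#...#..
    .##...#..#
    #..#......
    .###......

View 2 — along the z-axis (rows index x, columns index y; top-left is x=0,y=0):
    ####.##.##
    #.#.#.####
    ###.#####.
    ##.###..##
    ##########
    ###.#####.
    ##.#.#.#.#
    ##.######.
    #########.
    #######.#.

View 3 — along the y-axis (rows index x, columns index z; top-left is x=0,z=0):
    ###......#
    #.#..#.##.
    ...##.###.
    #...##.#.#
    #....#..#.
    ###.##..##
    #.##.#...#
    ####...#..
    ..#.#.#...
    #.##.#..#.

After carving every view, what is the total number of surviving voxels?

131 voxels

start: 10×10×10 = 1000 voxels
step 1: project along x, AND mask (37/100) → |grid| = 370
step 2: project along z, AND mask (79/100) → |grid| = 293
step 3: project along y, AND mask (47/100) → |grid| = 131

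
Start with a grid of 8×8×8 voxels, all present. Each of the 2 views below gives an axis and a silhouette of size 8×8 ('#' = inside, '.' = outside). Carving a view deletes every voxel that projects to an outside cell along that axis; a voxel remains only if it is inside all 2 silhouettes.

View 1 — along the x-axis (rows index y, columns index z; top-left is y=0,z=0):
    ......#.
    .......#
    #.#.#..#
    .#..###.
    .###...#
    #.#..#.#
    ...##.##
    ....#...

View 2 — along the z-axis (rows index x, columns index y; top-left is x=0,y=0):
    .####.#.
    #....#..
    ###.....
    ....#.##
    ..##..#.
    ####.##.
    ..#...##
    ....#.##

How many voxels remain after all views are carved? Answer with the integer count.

remaining voxels: 85

initial block: 8^3 = 512
carve view 1 (along x, YZ-mask fill 23/64): 184 voxels remain
carve view 2 (along z, XY-mask fill 28/64): 85 voxels remain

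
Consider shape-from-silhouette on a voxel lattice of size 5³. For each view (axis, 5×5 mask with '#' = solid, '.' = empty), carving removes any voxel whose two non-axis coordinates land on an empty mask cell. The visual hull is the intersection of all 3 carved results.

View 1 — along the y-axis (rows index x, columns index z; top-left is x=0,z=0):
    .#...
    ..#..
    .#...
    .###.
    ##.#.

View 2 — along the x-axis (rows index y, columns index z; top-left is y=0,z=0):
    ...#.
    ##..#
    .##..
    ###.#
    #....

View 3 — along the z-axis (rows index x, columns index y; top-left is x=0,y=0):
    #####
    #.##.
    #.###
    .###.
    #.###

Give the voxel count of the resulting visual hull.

full grid |V| = 125
after view 1 [y-axis, 9 of 25 cells solid] → remaining = 45
after view 2 [x-axis, 11 of 25 cells solid] → remaining = 21
after view 3 [z-axis, 19 of 25 cells solid] → remaining = 17

17 voxels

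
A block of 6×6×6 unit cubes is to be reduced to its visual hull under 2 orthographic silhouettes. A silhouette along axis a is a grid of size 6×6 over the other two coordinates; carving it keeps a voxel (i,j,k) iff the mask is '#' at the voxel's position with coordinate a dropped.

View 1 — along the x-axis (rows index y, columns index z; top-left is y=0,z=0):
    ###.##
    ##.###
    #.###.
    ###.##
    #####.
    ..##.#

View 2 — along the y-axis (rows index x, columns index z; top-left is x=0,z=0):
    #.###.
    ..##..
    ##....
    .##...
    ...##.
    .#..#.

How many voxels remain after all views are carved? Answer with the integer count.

remaining voxels: 64

start: 6×6×6 = 216 voxels
carve view 1 (along x, YZ-mask fill 27/36): 162 voxels remain
carve view 2 (along y, XZ-mask fill 14/36): 64 voxels remain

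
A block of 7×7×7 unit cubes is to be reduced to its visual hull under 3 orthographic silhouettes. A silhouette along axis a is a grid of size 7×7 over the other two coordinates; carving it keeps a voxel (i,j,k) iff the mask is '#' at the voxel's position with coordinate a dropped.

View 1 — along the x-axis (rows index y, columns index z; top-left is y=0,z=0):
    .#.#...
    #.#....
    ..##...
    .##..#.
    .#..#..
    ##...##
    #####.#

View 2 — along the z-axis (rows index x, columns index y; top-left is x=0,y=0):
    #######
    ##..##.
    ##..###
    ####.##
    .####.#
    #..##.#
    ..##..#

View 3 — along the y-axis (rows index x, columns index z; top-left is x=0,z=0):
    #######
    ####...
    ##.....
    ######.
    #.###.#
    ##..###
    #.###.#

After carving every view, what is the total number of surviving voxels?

80 voxels

initial block: 7^3 = 343
carve view 1 (along x, YZ-mask fill 21/49): 147 voxels remain
carve view 2 (along z, XY-mask fill 34/49): 105 voxels remain
carve view 3 (along y, XZ-mask fill 34/49): 80 voxels remain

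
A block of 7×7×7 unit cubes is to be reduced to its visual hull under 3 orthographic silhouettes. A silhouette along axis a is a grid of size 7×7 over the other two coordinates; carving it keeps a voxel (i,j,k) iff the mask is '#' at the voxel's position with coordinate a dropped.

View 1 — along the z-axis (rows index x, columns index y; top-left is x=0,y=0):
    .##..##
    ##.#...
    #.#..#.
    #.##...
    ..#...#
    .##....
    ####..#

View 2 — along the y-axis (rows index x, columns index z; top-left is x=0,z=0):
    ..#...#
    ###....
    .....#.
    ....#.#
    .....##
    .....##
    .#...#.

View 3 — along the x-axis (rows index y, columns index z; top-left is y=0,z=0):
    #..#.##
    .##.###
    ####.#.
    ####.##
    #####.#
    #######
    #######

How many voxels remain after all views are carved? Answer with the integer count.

before carving: 343 voxels (7×7×7)
carve view 1 (along z, XY-mask fill 22/49): 154 voxels remain
carve view 2 (along y, XZ-mask fill 14/49): 44 voxels remain
carve view 3 (along x, YZ-mask fill 40/49): 33 voxels remain

|visual hull| = 33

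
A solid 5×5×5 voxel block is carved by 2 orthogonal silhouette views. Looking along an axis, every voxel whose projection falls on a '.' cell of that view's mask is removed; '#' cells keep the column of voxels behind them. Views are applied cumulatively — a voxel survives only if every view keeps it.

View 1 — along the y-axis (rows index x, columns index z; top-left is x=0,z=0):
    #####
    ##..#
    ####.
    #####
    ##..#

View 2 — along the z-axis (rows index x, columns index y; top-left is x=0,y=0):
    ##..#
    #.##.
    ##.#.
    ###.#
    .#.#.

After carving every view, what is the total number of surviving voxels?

full grid |V| = 125
step 1: project along y, AND mask (20/25) → |grid| = 100
step 2: project along z, AND mask (15/25) → |grid| = 62

remaining voxels: 62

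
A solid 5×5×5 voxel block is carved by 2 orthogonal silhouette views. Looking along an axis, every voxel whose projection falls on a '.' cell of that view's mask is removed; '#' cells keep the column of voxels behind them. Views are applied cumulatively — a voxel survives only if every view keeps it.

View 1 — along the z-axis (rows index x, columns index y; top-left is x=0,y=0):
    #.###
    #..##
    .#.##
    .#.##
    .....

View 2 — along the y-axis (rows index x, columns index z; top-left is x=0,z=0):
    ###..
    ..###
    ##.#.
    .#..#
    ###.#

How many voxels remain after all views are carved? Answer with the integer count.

before carving: 125 voxels (5×5×5)
step 1: project along z, AND mask (13/25) → |grid| = 65
step 2: project along y, AND mask (15/25) → |grid| = 36

voxel count = 36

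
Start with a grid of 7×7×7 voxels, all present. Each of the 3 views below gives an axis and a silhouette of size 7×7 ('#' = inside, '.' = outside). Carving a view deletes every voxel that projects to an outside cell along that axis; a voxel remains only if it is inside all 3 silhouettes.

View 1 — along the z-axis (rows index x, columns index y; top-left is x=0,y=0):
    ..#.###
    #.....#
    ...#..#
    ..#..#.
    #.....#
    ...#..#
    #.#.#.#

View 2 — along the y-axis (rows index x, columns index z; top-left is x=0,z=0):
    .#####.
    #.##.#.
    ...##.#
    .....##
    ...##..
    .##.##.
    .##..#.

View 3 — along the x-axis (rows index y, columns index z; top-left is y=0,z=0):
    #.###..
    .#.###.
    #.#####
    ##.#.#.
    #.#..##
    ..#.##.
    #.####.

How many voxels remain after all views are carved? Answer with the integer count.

|visual hull| = 42

before carving: 343 voxels (7×7×7)
  1. axis=2 (XY plane), |mask|=18  ⇒  voxels=126
  2. axis=1 (XZ plane), |mask|=23  ⇒  voxels=62
  3. axis=0 (YZ plane), |mask|=30  ⇒  voxels=42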